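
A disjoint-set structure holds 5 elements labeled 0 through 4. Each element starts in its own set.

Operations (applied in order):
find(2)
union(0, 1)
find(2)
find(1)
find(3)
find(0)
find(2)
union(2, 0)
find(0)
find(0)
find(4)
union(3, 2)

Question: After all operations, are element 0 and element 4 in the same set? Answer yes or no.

Answer: no

Derivation:
Step 1: find(2) -> no change; set of 2 is {2}
Step 2: union(0, 1) -> merged; set of 0 now {0, 1}
Step 3: find(2) -> no change; set of 2 is {2}
Step 4: find(1) -> no change; set of 1 is {0, 1}
Step 5: find(3) -> no change; set of 3 is {3}
Step 6: find(0) -> no change; set of 0 is {0, 1}
Step 7: find(2) -> no change; set of 2 is {2}
Step 8: union(2, 0) -> merged; set of 2 now {0, 1, 2}
Step 9: find(0) -> no change; set of 0 is {0, 1, 2}
Step 10: find(0) -> no change; set of 0 is {0, 1, 2}
Step 11: find(4) -> no change; set of 4 is {4}
Step 12: union(3, 2) -> merged; set of 3 now {0, 1, 2, 3}
Set of 0: {0, 1, 2, 3}; 4 is not a member.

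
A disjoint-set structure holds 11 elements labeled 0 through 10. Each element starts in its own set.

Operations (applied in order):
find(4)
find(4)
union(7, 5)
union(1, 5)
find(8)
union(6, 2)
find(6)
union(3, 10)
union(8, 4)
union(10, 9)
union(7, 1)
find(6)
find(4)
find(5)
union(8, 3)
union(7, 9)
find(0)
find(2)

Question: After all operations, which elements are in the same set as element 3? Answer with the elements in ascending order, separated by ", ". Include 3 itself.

Step 1: find(4) -> no change; set of 4 is {4}
Step 2: find(4) -> no change; set of 4 is {4}
Step 3: union(7, 5) -> merged; set of 7 now {5, 7}
Step 4: union(1, 5) -> merged; set of 1 now {1, 5, 7}
Step 5: find(8) -> no change; set of 8 is {8}
Step 6: union(6, 2) -> merged; set of 6 now {2, 6}
Step 7: find(6) -> no change; set of 6 is {2, 6}
Step 8: union(3, 10) -> merged; set of 3 now {3, 10}
Step 9: union(8, 4) -> merged; set of 8 now {4, 8}
Step 10: union(10, 9) -> merged; set of 10 now {3, 9, 10}
Step 11: union(7, 1) -> already same set; set of 7 now {1, 5, 7}
Step 12: find(6) -> no change; set of 6 is {2, 6}
Step 13: find(4) -> no change; set of 4 is {4, 8}
Step 14: find(5) -> no change; set of 5 is {1, 5, 7}
Step 15: union(8, 3) -> merged; set of 8 now {3, 4, 8, 9, 10}
Step 16: union(7, 9) -> merged; set of 7 now {1, 3, 4, 5, 7, 8, 9, 10}
Step 17: find(0) -> no change; set of 0 is {0}
Step 18: find(2) -> no change; set of 2 is {2, 6}
Component of 3: {1, 3, 4, 5, 7, 8, 9, 10}

Answer: 1, 3, 4, 5, 7, 8, 9, 10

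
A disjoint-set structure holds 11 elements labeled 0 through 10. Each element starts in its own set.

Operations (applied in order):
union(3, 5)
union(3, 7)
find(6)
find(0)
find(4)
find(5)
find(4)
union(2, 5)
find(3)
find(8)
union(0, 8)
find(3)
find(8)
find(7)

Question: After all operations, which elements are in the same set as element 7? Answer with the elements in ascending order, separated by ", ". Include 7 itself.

Step 1: union(3, 5) -> merged; set of 3 now {3, 5}
Step 2: union(3, 7) -> merged; set of 3 now {3, 5, 7}
Step 3: find(6) -> no change; set of 6 is {6}
Step 4: find(0) -> no change; set of 0 is {0}
Step 5: find(4) -> no change; set of 4 is {4}
Step 6: find(5) -> no change; set of 5 is {3, 5, 7}
Step 7: find(4) -> no change; set of 4 is {4}
Step 8: union(2, 5) -> merged; set of 2 now {2, 3, 5, 7}
Step 9: find(3) -> no change; set of 3 is {2, 3, 5, 7}
Step 10: find(8) -> no change; set of 8 is {8}
Step 11: union(0, 8) -> merged; set of 0 now {0, 8}
Step 12: find(3) -> no change; set of 3 is {2, 3, 5, 7}
Step 13: find(8) -> no change; set of 8 is {0, 8}
Step 14: find(7) -> no change; set of 7 is {2, 3, 5, 7}
Component of 7: {2, 3, 5, 7}

Answer: 2, 3, 5, 7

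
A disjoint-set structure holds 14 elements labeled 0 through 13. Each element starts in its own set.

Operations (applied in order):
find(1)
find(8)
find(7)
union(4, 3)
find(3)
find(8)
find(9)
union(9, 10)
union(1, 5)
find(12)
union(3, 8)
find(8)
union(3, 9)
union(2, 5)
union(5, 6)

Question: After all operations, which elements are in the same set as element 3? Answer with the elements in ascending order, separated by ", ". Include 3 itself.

Answer: 3, 4, 8, 9, 10

Derivation:
Step 1: find(1) -> no change; set of 1 is {1}
Step 2: find(8) -> no change; set of 8 is {8}
Step 3: find(7) -> no change; set of 7 is {7}
Step 4: union(4, 3) -> merged; set of 4 now {3, 4}
Step 5: find(3) -> no change; set of 3 is {3, 4}
Step 6: find(8) -> no change; set of 8 is {8}
Step 7: find(9) -> no change; set of 9 is {9}
Step 8: union(9, 10) -> merged; set of 9 now {9, 10}
Step 9: union(1, 5) -> merged; set of 1 now {1, 5}
Step 10: find(12) -> no change; set of 12 is {12}
Step 11: union(3, 8) -> merged; set of 3 now {3, 4, 8}
Step 12: find(8) -> no change; set of 8 is {3, 4, 8}
Step 13: union(3, 9) -> merged; set of 3 now {3, 4, 8, 9, 10}
Step 14: union(2, 5) -> merged; set of 2 now {1, 2, 5}
Step 15: union(5, 6) -> merged; set of 5 now {1, 2, 5, 6}
Component of 3: {3, 4, 8, 9, 10}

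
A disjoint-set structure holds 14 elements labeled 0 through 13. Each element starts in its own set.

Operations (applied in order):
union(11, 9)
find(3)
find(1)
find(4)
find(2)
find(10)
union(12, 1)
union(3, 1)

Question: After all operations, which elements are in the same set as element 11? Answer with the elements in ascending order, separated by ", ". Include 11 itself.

Step 1: union(11, 9) -> merged; set of 11 now {9, 11}
Step 2: find(3) -> no change; set of 3 is {3}
Step 3: find(1) -> no change; set of 1 is {1}
Step 4: find(4) -> no change; set of 4 is {4}
Step 5: find(2) -> no change; set of 2 is {2}
Step 6: find(10) -> no change; set of 10 is {10}
Step 7: union(12, 1) -> merged; set of 12 now {1, 12}
Step 8: union(3, 1) -> merged; set of 3 now {1, 3, 12}
Component of 11: {9, 11}

Answer: 9, 11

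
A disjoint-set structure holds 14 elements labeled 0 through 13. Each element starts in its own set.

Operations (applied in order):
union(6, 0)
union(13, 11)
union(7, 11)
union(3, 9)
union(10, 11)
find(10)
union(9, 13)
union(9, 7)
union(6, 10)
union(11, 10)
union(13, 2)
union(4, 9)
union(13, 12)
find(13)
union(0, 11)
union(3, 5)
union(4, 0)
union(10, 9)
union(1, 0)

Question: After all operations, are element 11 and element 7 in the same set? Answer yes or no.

Step 1: union(6, 0) -> merged; set of 6 now {0, 6}
Step 2: union(13, 11) -> merged; set of 13 now {11, 13}
Step 3: union(7, 11) -> merged; set of 7 now {7, 11, 13}
Step 4: union(3, 9) -> merged; set of 3 now {3, 9}
Step 5: union(10, 11) -> merged; set of 10 now {7, 10, 11, 13}
Step 6: find(10) -> no change; set of 10 is {7, 10, 11, 13}
Step 7: union(9, 13) -> merged; set of 9 now {3, 7, 9, 10, 11, 13}
Step 8: union(9, 7) -> already same set; set of 9 now {3, 7, 9, 10, 11, 13}
Step 9: union(6, 10) -> merged; set of 6 now {0, 3, 6, 7, 9, 10, 11, 13}
Step 10: union(11, 10) -> already same set; set of 11 now {0, 3, 6, 7, 9, 10, 11, 13}
Step 11: union(13, 2) -> merged; set of 13 now {0, 2, 3, 6, 7, 9, 10, 11, 13}
Step 12: union(4, 9) -> merged; set of 4 now {0, 2, 3, 4, 6, 7, 9, 10, 11, 13}
Step 13: union(13, 12) -> merged; set of 13 now {0, 2, 3, 4, 6, 7, 9, 10, 11, 12, 13}
Step 14: find(13) -> no change; set of 13 is {0, 2, 3, 4, 6, 7, 9, 10, 11, 12, 13}
Step 15: union(0, 11) -> already same set; set of 0 now {0, 2, 3, 4, 6, 7, 9, 10, 11, 12, 13}
Step 16: union(3, 5) -> merged; set of 3 now {0, 2, 3, 4, 5, 6, 7, 9, 10, 11, 12, 13}
Step 17: union(4, 0) -> already same set; set of 4 now {0, 2, 3, 4, 5, 6, 7, 9, 10, 11, 12, 13}
Step 18: union(10, 9) -> already same set; set of 10 now {0, 2, 3, 4, 5, 6, 7, 9, 10, 11, 12, 13}
Step 19: union(1, 0) -> merged; set of 1 now {0, 1, 2, 3, 4, 5, 6, 7, 9, 10, 11, 12, 13}
Set of 11: {0, 1, 2, 3, 4, 5, 6, 7, 9, 10, 11, 12, 13}; 7 is a member.

Answer: yes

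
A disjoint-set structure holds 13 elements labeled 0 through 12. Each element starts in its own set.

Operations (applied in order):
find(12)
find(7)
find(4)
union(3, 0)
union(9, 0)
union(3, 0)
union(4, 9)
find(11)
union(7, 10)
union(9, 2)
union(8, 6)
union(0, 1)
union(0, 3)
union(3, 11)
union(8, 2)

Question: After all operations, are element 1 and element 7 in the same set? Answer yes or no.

Answer: no

Derivation:
Step 1: find(12) -> no change; set of 12 is {12}
Step 2: find(7) -> no change; set of 7 is {7}
Step 3: find(4) -> no change; set of 4 is {4}
Step 4: union(3, 0) -> merged; set of 3 now {0, 3}
Step 5: union(9, 0) -> merged; set of 9 now {0, 3, 9}
Step 6: union(3, 0) -> already same set; set of 3 now {0, 3, 9}
Step 7: union(4, 9) -> merged; set of 4 now {0, 3, 4, 9}
Step 8: find(11) -> no change; set of 11 is {11}
Step 9: union(7, 10) -> merged; set of 7 now {7, 10}
Step 10: union(9, 2) -> merged; set of 9 now {0, 2, 3, 4, 9}
Step 11: union(8, 6) -> merged; set of 8 now {6, 8}
Step 12: union(0, 1) -> merged; set of 0 now {0, 1, 2, 3, 4, 9}
Step 13: union(0, 3) -> already same set; set of 0 now {0, 1, 2, 3, 4, 9}
Step 14: union(3, 11) -> merged; set of 3 now {0, 1, 2, 3, 4, 9, 11}
Step 15: union(8, 2) -> merged; set of 8 now {0, 1, 2, 3, 4, 6, 8, 9, 11}
Set of 1: {0, 1, 2, 3, 4, 6, 8, 9, 11}; 7 is not a member.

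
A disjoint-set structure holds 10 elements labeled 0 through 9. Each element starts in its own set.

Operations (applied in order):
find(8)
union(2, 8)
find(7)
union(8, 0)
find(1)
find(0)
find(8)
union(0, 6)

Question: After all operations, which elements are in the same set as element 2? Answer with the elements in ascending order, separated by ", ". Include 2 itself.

Step 1: find(8) -> no change; set of 8 is {8}
Step 2: union(2, 8) -> merged; set of 2 now {2, 8}
Step 3: find(7) -> no change; set of 7 is {7}
Step 4: union(8, 0) -> merged; set of 8 now {0, 2, 8}
Step 5: find(1) -> no change; set of 1 is {1}
Step 6: find(0) -> no change; set of 0 is {0, 2, 8}
Step 7: find(8) -> no change; set of 8 is {0, 2, 8}
Step 8: union(0, 6) -> merged; set of 0 now {0, 2, 6, 8}
Component of 2: {0, 2, 6, 8}

Answer: 0, 2, 6, 8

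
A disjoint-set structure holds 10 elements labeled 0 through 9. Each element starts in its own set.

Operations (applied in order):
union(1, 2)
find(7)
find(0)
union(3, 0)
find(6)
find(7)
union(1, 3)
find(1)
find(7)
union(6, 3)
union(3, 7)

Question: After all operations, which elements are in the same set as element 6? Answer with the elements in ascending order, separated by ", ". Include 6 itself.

Step 1: union(1, 2) -> merged; set of 1 now {1, 2}
Step 2: find(7) -> no change; set of 7 is {7}
Step 3: find(0) -> no change; set of 0 is {0}
Step 4: union(3, 0) -> merged; set of 3 now {0, 3}
Step 5: find(6) -> no change; set of 6 is {6}
Step 6: find(7) -> no change; set of 7 is {7}
Step 7: union(1, 3) -> merged; set of 1 now {0, 1, 2, 3}
Step 8: find(1) -> no change; set of 1 is {0, 1, 2, 3}
Step 9: find(7) -> no change; set of 7 is {7}
Step 10: union(6, 3) -> merged; set of 6 now {0, 1, 2, 3, 6}
Step 11: union(3, 7) -> merged; set of 3 now {0, 1, 2, 3, 6, 7}
Component of 6: {0, 1, 2, 3, 6, 7}

Answer: 0, 1, 2, 3, 6, 7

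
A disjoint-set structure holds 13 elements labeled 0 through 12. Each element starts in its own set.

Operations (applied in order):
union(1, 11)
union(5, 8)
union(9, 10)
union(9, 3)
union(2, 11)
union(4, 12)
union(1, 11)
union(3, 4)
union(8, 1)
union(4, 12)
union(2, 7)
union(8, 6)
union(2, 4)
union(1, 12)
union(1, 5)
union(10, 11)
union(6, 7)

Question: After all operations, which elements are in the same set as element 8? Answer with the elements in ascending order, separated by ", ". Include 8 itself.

Answer: 1, 2, 3, 4, 5, 6, 7, 8, 9, 10, 11, 12

Derivation:
Step 1: union(1, 11) -> merged; set of 1 now {1, 11}
Step 2: union(5, 8) -> merged; set of 5 now {5, 8}
Step 3: union(9, 10) -> merged; set of 9 now {9, 10}
Step 4: union(9, 3) -> merged; set of 9 now {3, 9, 10}
Step 5: union(2, 11) -> merged; set of 2 now {1, 2, 11}
Step 6: union(4, 12) -> merged; set of 4 now {4, 12}
Step 7: union(1, 11) -> already same set; set of 1 now {1, 2, 11}
Step 8: union(3, 4) -> merged; set of 3 now {3, 4, 9, 10, 12}
Step 9: union(8, 1) -> merged; set of 8 now {1, 2, 5, 8, 11}
Step 10: union(4, 12) -> already same set; set of 4 now {3, 4, 9, 10, 12}
Step 11: union(2, 7) -> merged; set of 2 now {1, 2, 5, 7, 8, 11}
Step 12: union(8, 6) -> merged; set of 8 now {1, 2, 5, 6, 7, 8, 11}
Step 13: union(2, 4) -> merged; set of 2 now {1, 2, 3, 4, 5, 6, 7, 8, 9, 10, 11, 12}
Step 14: union(1, 12) -> already same set; set of 1 now {1, 2, 3, 4, 5, 6, 7, 8, 9, 10, 11, 12}
Step 15: union(1, 5) -> already same set; set of 1 now {1, 2, 3, 4, 5, 6, 7, 8, 9, 10, 11, 12}
Step 16: union(10, 11) -> already same set; set of 10 now {1, 2, 3, 4, 5, 6, 7, 8, 9, 10, 11, 12}
Step 17: union(6, 7) -> already same set; set of 6 now {1, 2, 3, 4, 5, 6, 7, 8, 9, 10, 11, 12}
Component of 8: {1, 2, 3, 4, 5, 6, 7, 8, 9, 10, 11, 12}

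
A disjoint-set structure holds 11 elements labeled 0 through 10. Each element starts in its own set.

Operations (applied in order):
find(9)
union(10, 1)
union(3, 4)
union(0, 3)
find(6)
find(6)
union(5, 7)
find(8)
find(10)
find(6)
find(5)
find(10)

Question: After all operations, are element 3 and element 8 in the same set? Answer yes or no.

Answer: no

Derivation:
Step 1: find(9) -> no change; set of 9 is {9}
Step 2: union(10, 1) -> merged; set of 10 now {1, 10}
Step 3: union(3, 4) -> merged; set of 3 now {3, 4}
Step 4: union(0, 3) -> merged; set of 0 now {0, 3, 4}
Step 5: find(6) -> no change; set of 6 is {6}
Step 6: find(6) -> no change; set of 6 is {6}
Step 7: union(5, 7) -> merged; set of 5 now {5, 7}
Step 8: find(8) -> no change; set of 8 is {8}
Step 9: find(10) -> no change; set of 10 is {1, 10}
Step 10: find(6) -> no change; set of 6 is {6}
Step 11: find(5) -> no change; set of 5 is {5, 7}
Step 12: find(10) -> no change; set of 10 is {1, 10}
Set of 3: {0, 3, 4}; 8 is not a member.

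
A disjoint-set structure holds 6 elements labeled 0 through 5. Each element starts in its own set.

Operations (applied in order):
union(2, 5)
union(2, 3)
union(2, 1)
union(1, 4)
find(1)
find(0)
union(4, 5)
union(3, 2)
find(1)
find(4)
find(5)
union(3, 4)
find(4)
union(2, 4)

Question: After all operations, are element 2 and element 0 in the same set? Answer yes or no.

Step 1: union(2, 5) -> merged; set of 2 now {2, 5}
Step 2: union(2, 3) -> merged; set of 2 now {2, 3, 5}
Step 3: union(2, 1) -> merged; set of 2 now {1, 2, 3, 5}
Step 4: union(1, 4) -> merged; set of 1 now {1, 2, 3, 4, 5}
Step 5: find(1) -> no change; set of 1 is {1, 2, 3, 4, 5}
Step 6: find(0) -> no change; set of 0 is {0}
Step 7: union(4, 5) -> already same set; set of 4 now {1, 2, 3, 4, 5}
Step 8: union(3, 2) -> already same set; set of 3 now {1, 2, 3, 4, 5}
Step 9: find(1) -> no change; set of 1 is {1, 2, 3, 4, 5}
Step 10: find(4) -> no change; set of 4 is {1, 2, 3, 4, 5}
Step 11: find(5) -> no change; set of 5 is {1, 2, 3, 4, 5}
Step 12: union(3, 4) -> already same set; set of 3 now {1, 2, 3, 4, 5}
Step 13: find(4) -> no change; set of 4 is {1, 2, 3, 4, 5}
Step 14: union(2, 4) -> already same set; set of 2 now {1, 2, 3, 4, 5}
Set of 2: {1, 2, 3, 4, 5}; 0 is not a member.

Answer: no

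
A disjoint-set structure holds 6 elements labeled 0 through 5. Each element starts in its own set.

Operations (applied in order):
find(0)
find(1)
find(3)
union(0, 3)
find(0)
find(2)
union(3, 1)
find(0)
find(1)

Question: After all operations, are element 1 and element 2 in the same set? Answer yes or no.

Step 1: find(0) -> no change; set of 0 is {0}
Step 2: find(1) -> no change; set of 1 is {1}
Step 3: find(3) -> no change; set of 3 is {3}
Step 4: union(0, 3) -> merged; set of 0 now {0, 3}
Step 5: find(0) -> no change; set of 0 is {0, 3}
Step 6: find(2) -> no change; set of 2 is {2}
Step 7: union(3, 1) -> merged; set of 3 now {0, 1, 3}
Step 8: find(0) -> no change; set of 0 is {0, 1, 3}
Step 9: find(1) -> no change; set of 1 is {0, 1, 3}
Set of 1: {0, 1, 3}; 2 is not a member.

Answer: no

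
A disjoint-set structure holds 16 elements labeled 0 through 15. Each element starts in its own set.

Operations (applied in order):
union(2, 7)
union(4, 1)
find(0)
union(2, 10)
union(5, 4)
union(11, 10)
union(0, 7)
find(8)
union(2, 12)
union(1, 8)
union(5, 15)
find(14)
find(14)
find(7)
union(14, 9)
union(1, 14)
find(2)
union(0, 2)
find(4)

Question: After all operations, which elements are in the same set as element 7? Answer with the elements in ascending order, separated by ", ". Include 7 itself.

Answer: 0, 2, 7, 10, 11, 12

Derivation:
Step 1: union(2, 7) -> merged; set of 2 now {2, 7}
Step 2: union(4, 1) -> merged; set of 4 now {1, 4}
Step 3: find(0) -> no change; set of 0 is {0}
Step 4: union(2, 10) -> merged; set of 2 now {2, 7, 10}
Step 5: union(5, 4) -> merged; set of 5 now {1, 4, 5}
Step 6: union(11, 10) -> merged; set of 11 now {2, 7, 10, 11}
Step 7: union(0, 7) -> merged; set of 0 now {0, 2, 7, 10, 11}
Step 8: find(8) -> no change; set of 8 is {8}
Step 9: union(2, 12) -> merged; set of 2 now {0, 2, 7, 10, 11, 12}
Step 10: union(1, 8) -> merged; set of 1 now {1, 4, 5, 8}
Step 11: union(5, 15) -> merged; set of 5 now {1, 4, 5, 8, 15}
Step 12: find(14) -> no change; set of 14 is {14}
Step 13: find(14) -> no change; set of 14 is {14}
Step 14: find(7) -> no change; set of 7 is {0, 2, 7, 10, 11, 12}
Step 15: union(14, 9) -> merged; set of 14 now {9, 14}
Step 16: union(1, 14) -> merged; set of 1 now {1, 4, 5, 8, 9, 14, 15}
Step 17: find(2) -> no change; set of 2 is {0, 2, 7, 10, 11, 12}
Step 18: union(0, 2) -> already same set; set of 0 now {0, 2, 7, 10, 11, 12}
Step 19: find(4) -> no change; set of 4 is {1, 4, 5, 8, 9, 14, 15}
Component of 7: {0, 2, 7, 10, 11, 12}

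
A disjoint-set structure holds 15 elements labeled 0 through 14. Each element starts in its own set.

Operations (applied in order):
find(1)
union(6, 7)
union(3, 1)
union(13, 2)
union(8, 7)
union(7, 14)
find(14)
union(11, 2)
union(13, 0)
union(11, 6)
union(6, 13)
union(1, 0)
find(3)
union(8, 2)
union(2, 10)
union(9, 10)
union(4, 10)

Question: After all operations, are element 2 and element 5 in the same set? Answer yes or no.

Step 1: find(1) -> no change; set of 1 is {1}
Step 2: union(6, 7) -> merged; set of 6 now {6, 7}
Step 3: union(3, 1) -> merged; set of 3 now {1, 3}
Step 4: union(13, 2) -> merged; set of 13 now {2, 13}
Step 5: union(8, 7) -> merged; set of 8 now {6, 7, 8}
Step 6: union(7, 14) -> merged; set of 7 now {6, 7, 8, 14}
Step 7: find(14) -> no change; set of 14 is {6, 7, 8, 14}
Step 8: union(11, 2) -> merged; set of 11 now {2, 11, 13}
Step 9: union(13, 0) -> merged; set of 13 now {0, 2, 11, 13}
Step 10: union(11, 6) -> merged; set of 11 now {0, 2, 6, 7, 8, 11, 13, 14}
Step 11: union(6, 13) -> already same set; set of 6 now {0, 2, 6, 7, 8, 11, 13, 14}
Step 12: union(1, 0) -> merged; set of 1 now {0, 1, 2, 3, 6, 7, 8, 11, 13, 14}
Step 13: find(3) -> no change; set of 3 is {0, 1, 2, 3, 6, 7, 8, 11, 13, 14}
Step 14: union(8, 2) -> already same set; set of 8 now {0, 1, 2, 3, 6, 7, 8, 11, 13, 14}
Step 15: union(2, 10) -> merged; set of 2 now {0, 1, 2, 3, 6, 7, 8, 10, 11, 13, 14}
Step 16: union(9, 10) -> merged; set of 9 now {0, 1, 2, 3, 6, 7, 8, 9, 10, 11, 13, 14}
Step 17: union(4, 10) -> merged; set of 4 now {0, 1, 2, 3, 4, 6, 7, 8, 9, 10, 11, 13, 14}
Set of 2: {0, 1, 2, 3, 4, 6, 7, 8, 9, 10, 11, 13, 14}; 5 is not a member.

Answer: no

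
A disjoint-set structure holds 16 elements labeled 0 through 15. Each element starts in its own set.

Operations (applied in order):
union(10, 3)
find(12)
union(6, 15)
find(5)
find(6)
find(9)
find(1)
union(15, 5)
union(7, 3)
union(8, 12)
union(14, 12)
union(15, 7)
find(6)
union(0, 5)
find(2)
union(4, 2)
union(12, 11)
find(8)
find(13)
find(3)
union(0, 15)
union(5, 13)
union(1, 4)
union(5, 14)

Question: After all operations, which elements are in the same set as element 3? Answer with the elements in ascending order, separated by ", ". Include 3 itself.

Answer: 0, 3, 5, 6, 7, 8, 10, 11, 12, 13, 14, 15

Derivation:
Step 1: union(10, 3) -> merged; set of 10 now {3, 10}
Step 2: find(12) -> no change; set of 12 is {12}
Step 3: union(6, 15) -> merged; set of 6 now {6, 15}
Step 4: find(5) -> no change; set of 5 is {5}
Step 5: find(6) -> no change; set of 6 is {6, 15}
Step 6: find(9) -> no change; set of 9 is {9}
Step 7: find(1) -> no change; set of 1 is {1}
Step 8: union(15, 5) -> merged; set of 15 now {5, 6, 15}
Step 9: union(7, 3) -> merged; set of 7 now {3, 7, 10}
Step 10: union(8, 12) -> merged; set of 8 now {8, 12}
Step 11: union(14, 12) -> merged; set of 14 now {8, 12, 14}
Step 12: union(15, 7) -> merged; set of 15 now {3, 5, 6, 7, 10, 15}
Step 13: find(6) -> no change; set of 6 is {3, 5, 6, 7, 10, 15}
Step 14: union(0, 5) -> merged; set of 0 now {0, 3, 5, 6, 7, 10, 15}
Step 15: find(2) -> no change; set of 2 is {2}
Step 16: union(4, 2) -> merged; set of 4 now {2, 4}
Step 17: union(12, 11) -> merged; set of 12 now {8, 11, 12, 14}
Step 18: find(8) -> no change; set of 8 is {8, 11, 12, 14}
Step 19: find(13) -> no change; set of 13 is {13}
Step 20: find(3) -> no change; set of 3 is {0, 3, 5, 6, 7, 10, 15}
Step 21: union(0, 15) -> already same set; set of 0 now {0, 3, 5, 6, 7, 10, 15}
Step 22: union(5, 13) -> merged; set of 5 now {0, 3, 5, 6, 7, 10, 13, 15}
Step 23: union(1, 4) -> merged; set of 1 now {1, 2, 4}
Step 24: union(5, 14) -> merged; set of 5 now {0, 3, 5, 6, 7, 8, 10, 11, 12, 13, 14, 15}
Component of 3: {0, 3, 5, 6, 7, 8, 10, 11, 12, 13, 14, 15}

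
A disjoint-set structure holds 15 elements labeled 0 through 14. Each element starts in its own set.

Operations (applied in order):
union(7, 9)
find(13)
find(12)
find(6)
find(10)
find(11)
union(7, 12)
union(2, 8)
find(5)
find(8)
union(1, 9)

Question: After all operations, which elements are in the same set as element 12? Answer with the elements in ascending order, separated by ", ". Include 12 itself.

Step 1: union(7, 9) -> merged; set of 7 now {7, 9}
Step 2: find(13) -> no change; set of 13 is {13}
Step 3: find(12) -> no change; set of 12 is {12}
Step 4: find(6) -> no change; set of 6 is {6}
Step 5: find(10) -> no change; set of 10 is {10}
Step 6: find(11) -> no change; set of 11 is {11}
Step 7: union(7, 12) -> merged; set of 7 now {7, 9, 12}
Step 8: union(2, 8) -> merged; set of 2 now {2, 8}
Step 9: find(5) -> no change; set of 5 is {5}
Step 10: find(8) -> no change; set of 8 is {2, 8}
Step 11: union(1, 9) -> merged; set of 1 now {1, 7, 9, 12}
Component of 12: {1, 7, 9, 12}

Answer: 1, 7, 9, 12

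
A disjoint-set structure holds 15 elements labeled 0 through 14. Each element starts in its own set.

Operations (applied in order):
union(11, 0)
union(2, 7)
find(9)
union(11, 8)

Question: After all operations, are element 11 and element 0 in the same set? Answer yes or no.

Answer: yes

Derivation:
Step 1: union(11, 0) -> merged; set of 11 now {0, 11}
Step 2: union(2, 7) -> merged; set of 2 now {2, 7}
Step 3: find(9) -> no change; set of 9 is {9}
Step 4: union(11, 8) -> merged; set of 11 now {0, 8, 11}
Set of 11: {0, 8, 11}; 0 is a member.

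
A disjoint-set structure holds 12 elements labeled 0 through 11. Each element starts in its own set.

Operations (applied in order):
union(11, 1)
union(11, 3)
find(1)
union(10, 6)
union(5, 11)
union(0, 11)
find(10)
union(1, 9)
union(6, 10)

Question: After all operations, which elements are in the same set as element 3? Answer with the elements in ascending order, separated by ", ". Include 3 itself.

Step 1: union(11, 1) -> merged; set of 11 now {1, 11}
Step 2: union(11, 3) -> merged; set of 11 now {1, 3, 11}
Step 3: find(1) -> no change; set of 1 is {1, 3, 11}
Step 4: union(10, 6) -> merged; set of 10 now {6, 10}
Step 5: union(5, 11) -> merged; set of 5 now {1, 3, 5, 11}
Step 6: union(0, 11) -> merged; set of 0 now {0, 1, 3, 5, 11}
Step 7: find(10) -> no change; set of 10 is {6, 10}
Step 8: union(1, 9) -> merged; set of 1 now {0, 1, 3, 5, 9, 11}
Step 9: union(6, 10) -> already same set; set of 6 now {6, 10}
Component of 3: {0, 1, 3, 5, 9, 11}

Answer: 0, 1, 3, 5, 9, 11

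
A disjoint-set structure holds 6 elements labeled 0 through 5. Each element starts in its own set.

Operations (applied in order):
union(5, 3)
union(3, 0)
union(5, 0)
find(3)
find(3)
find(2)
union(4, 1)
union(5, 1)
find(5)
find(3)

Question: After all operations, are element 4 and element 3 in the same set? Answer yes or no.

Step 1: union(5, 3) -> merged; set of 5 now {3, 5}
Step 2: union(3, 0) -> merged; set of 3 now {0, 3, 5}
Step 3: union(5, 0) -> already same set; set of 5 now {0, 3, 5}
Step 4: find(3) -> no change; set of 3 is {0, 3, 5}
Step 5: find(3) -> no change; set of 3 is {0, 3, 5}
Step 6: find(2) -> no change; set of 2 is {2}
Step 7: union(4, 1) -> merged; set of 4 now {1, 4}
Step 8: union(5, 1) -> merged; set of 5 now {0, 1, 3, 4, 5}
Step 9: find(5) -> no change; set of 5 is {0, 1, 3, 4, 5}
Step 10: find(3) -> no change; set of 3 is {0, 1, 3, 4, 5}
Set of 4: {0, 1, 3, 4, 5}; 3 is a member.

Answer: yes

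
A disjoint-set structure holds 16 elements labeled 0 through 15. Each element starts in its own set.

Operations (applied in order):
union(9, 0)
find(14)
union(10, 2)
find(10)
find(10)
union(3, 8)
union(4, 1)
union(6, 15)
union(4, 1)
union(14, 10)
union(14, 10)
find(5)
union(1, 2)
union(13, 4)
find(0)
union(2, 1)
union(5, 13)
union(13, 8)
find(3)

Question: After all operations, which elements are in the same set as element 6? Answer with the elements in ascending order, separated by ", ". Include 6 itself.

Step 1: union(9, 0) -> merged; set of 9 now {0, 9}
Step 2: find(14) -> no change; set of 14 is {14}
Step 3: union(10, 2) -> merged; set of 10 now {2, 10}
Step 4: find(10) -> no change; set of 10 is {2, 10}
Step 5: find(10) -> no change; set of 10 is {2, 10}
Step 6: union(3, 8) -> merged; set of 3 now {3, 8}
Step 7: union(4, 1) -> merged; set of 4 now {1, 4}
Step 8: union(6, 15) -> merged; set of 6 now {6, 15}
Step 9: union(4, 1) -> already same set; set of 4 now {1, 4}
Step 10: union(14, 10) -> merged; set of 14 now {2, 10, 14}
Step 11: union(14, 10) -> already same set; set of 14 now {2, 10, 14}
Step 12: find(5) -> no change; set of 5 is {5}
Step 13: union(1, 2) -> merged; set of 1 now {1, 2, 4, 10, 14}
Step 14: union(13, 4) -> merged; set of 13 now {1, 2, 4, 10, 13, 14}
Step 15: find(0) -> no change; set of 0 is {0, 9}
Step 16: union(2, 1) -> already same set; set of 2 now {1, 2, 4, 10, 13, 14}
Step 17: union(5, 13) -> merged; set of 5 now {1, 2, 4, 5, 10, 13, 14}
Step 18: union(13, 8) -> merged; set of 13 now {1, 2, 3, 4, 5, 8, 10, 13, 14}
Step 19: find(3) -> no change; set of 3 is {1, 2, 3, 4, 5, 8, 10, 13, 14}
Component of 6: {6, 15}

Answer: 6, 15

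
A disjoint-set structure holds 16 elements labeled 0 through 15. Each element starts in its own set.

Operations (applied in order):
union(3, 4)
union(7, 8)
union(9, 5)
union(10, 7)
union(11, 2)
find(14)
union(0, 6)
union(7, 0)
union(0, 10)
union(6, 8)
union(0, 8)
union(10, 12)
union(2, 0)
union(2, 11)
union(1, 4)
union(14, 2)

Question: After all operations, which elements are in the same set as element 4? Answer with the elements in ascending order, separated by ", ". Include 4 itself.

Answer: 1, 3, 4

Derivation:
Step 1: union(3, 4) -> merged; set of 3 now {3, 4}
Step 2: union(7, 8) -> merged; set of 7 now {7, 8}
Step 3: union(9, 5) -> merged; set of 9 now {5, 9}
Step 4: union(10, 7) -> merged; set of 10 now {7, 8, 10}
Step 5: union(11, 2) -> merged; set of 11 now {2, 11}
Step 6: find(14) -> no change; set of 14 is {14}
Step 7: union(0, 6) -> merged; set of 0 now {0, 6}
Step 8: union(7, 0) -> merged; set of 7 now {0, 6, 7, 8, 10}
Step 9: union(0, 10) -> already same set; set of 0 now {0, 6, 7, 8, 10}
Step 10: union(6, 8) -> already same set; set of 6 now {0, 6, 7, 8, 10}
Step 11: union(0, 8) -> already same set; set of 0 now {0, 6, 7, 8, 10}
Step 12: union(10, 12) -> merged; set of 10 now {0, 6, 7, 8, 10, 12}
Step 13: union(2, 0) -> merged; set of 2 now {0, 2, 6, 7, 8, 10, 11, 12}
Step 14: union(2, 11) -> already same set; set of 2 now {0, 2, 6, 7, 8, 10, 11, 12}
Step 15: union(1, 4) -> merged; set of 1 now {1, 3, 4}
Step 16: union(14, 2) -> merged; set of 14 now {0, 2, 6, 7, 8, 10, 11, 12, 14}
Component of 4: {1, 3, 4}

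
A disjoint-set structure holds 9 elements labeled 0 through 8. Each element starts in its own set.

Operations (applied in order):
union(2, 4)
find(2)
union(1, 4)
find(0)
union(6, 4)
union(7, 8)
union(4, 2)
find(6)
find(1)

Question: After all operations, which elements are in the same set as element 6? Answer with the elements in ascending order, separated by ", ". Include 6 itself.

Answer: 1, 2, 4, 6

Derivation:
Step 1: union(2, 4) -> merged; set of 2 now {2, 4}
Step 2: find(2) -> no change; set of 2 is {2, 4}
Step 3: union(1, 4) -> merged; set of 1 now {1, 2, 4}
Step 4: find(0) -> no change; set of 0 is {0}
Step 5: union(6, 4) -> merged; set of 6 now {1, 2, 4, 6}
Step 6: union(7, 8) -> merged; set of 7 now {7, 8}
Step 7: union(4, 2) -> already same set; set of 4 now {1, 2, 4, 6}
Step 8: find(6) -> no change; set of 6 is {1, 2, 4, 6}
Step 9: find(1) -> no change; set of 1 is {1, 2, 4, 6}
Component of 6: {1, 2, 4, 6}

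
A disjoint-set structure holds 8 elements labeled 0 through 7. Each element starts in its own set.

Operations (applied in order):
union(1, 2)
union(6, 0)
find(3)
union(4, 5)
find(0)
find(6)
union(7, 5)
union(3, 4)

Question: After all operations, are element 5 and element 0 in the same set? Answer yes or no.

Answer: no

Derivation:
Step 1: union(1, 2) -> merged; set of 1 now {1, 2}
Step 2: union(6, 0) -> merged; set of 6 now {0, 6}
Step 3: find(3) -> no change; set of 3 is {3}
Step 4: union(4, 5) -> merged; set of 4 now {4, 5}
Step 5: find(0) -> no change; set of 0 is {0, 6}
Step 6: find(6) -> no change; set of 6 is {0, 6}
Step 7: union(7, 5) -> merged; set of 7 now {4, 5, 7}
Step 8: union(3, 4) -> merged; set of 3 now {3, 4, 5, 7}
Set of 5: {3, 4, 5, 7}; 0 is not a member.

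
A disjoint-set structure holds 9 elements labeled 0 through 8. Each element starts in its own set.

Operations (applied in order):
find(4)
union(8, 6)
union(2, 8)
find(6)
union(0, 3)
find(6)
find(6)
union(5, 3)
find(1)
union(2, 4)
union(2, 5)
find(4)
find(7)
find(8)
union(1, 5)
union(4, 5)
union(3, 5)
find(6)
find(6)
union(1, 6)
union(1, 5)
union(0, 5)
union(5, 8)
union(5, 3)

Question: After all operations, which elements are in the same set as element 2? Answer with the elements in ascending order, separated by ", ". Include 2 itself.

Step 1: find(4) -> no change; set of 4 is {4}
Step 2: union(8, 6) -> merged; set of 8 now {6, 8}
Step 3: union(2, 8) -> merged; set of 2 now {2, 6, 8}
Step 4: find(6) -> no change; set of 6 is {2, 6, 8}
Step 5: union(0, 3) -> merged; set of 0 now {0, 3}
Step 6: find(6) -> no change; set of 6 is {2, 6, 8}
Step 7: find(6) -> no change; set of 6 is {2, 6, 8}
Step 8: union(5, 3) -> merged; set of 5 now {0, 3, 5}
Step 9: find(1) -> no change; set of 1 is {1}
Step 10: union(2, 4) -> merged; set of 2 now {2, 4, 6, 8}
Step 11: union(2, 5) -> merged; set of 2 now {0, 2, 3, 4, 5, 6, 8}
Step 12: find(4) -> no change; set of 4 is {0, 2, 3, 4, 5, 6, 8}
Step 13: find(7) -> no change; set of 7 is {7}
Step 14: find(8) -> no change; set of 8 is {0, 2, 3, 4, 5, 6, 8}
Step 15: union(1, 5) -> merged; set of 1 now {0, 1, 2, 3, 4, 5, 6, 8}
Step 16: union(4, 5) -> already same set; set of 4 now {0, 1, 2, 3, 4, 5, 6, 8}
Step 17: union(3, 5) -> already same set; set of 3 now {0, 1, 2, 3, 4, 5, 6, 8}
Step 18: find(6) -> no change; set of 6 is {0, 1, 2, 3, 4, 5, 6, 8}
Step 19: find(6) -> no change; set of 6 is {0, 1, 2, 3, 4, 5, 6, 8}
Step 20: union(1, 6) -> already same set; set of 1 now {0, 1, 2, 3, 4, 5, 6, 8}
Step 21: union(1, 5) -> already same set; set of 1 now {0, 1, 2, 3, 4, 5, 6, 8}
Step 22: union(0, 5) -> already same set; set of 0 now {0, 1, 2, 3, 4, 5, 6, 8}
Step 23: union(5, 8) -> already same set; set of 5 now {0, 1, 2, 3, 4, 5, 6, 8}
Step 24: union(5, 3) -> already same set; set of 5 now {0, 1, 2, 3, 4, 5, 6, 8}
Component of 2: {0, 1, 2, 3, 4, 5, 6, 8}

Answer: 0, 1, 2, 3, 4, 5, 6, 8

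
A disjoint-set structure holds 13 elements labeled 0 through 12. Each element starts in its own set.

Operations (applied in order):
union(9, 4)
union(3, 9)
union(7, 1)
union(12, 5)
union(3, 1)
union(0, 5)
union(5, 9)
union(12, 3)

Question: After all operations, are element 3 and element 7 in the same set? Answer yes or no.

Step 1: union(9, 4) -> merged; set of 9 now {4, 9}
Step 2: union(3, 9) -> merged; set of 3 now {3, 4, 9}
Step 3: union(7, 1) -> merged; set of 7 now {1, 7}
Step 4: union(12, 5) -> merged; set of 12 now {5, 12}
Step 5: union(3, 1) -> merged; set of 3 now {1, 3, 4, 7, 9}
Step 6: union(0, 5) -> merged; set of 0 now {0, 5, 12}
Step 7: union(5, 9) -> merged; set of 5 now {0, 1, 3, 4, 5, 7, 9, 12}
Step 8: union(12, 3) -> already same set; set of 12 now {0, 1, 3, 4, 5, 7, 9, 12}
Set of 3: {0, 1, 3, 4, 5, 7, 9, 12}; 7 is a member.

Answer: yes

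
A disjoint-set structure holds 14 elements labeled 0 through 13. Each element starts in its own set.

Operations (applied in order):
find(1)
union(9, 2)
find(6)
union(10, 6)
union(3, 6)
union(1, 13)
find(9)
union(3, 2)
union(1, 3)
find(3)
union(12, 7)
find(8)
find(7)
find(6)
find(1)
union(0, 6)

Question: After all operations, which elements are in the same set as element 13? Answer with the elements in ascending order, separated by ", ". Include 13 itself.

Answer: 0, 1, 2, 3, 6, 9, 10, 13

Derivation:
Step 1: find(1) -> no change; set of 1 is {1}
Step 2: union(9, 2) -> merged; set of 9 now {2, 9}
Step 3: find(6) -> no change; set of 6 is {6}
Step 4: union(10, 6) -> merged; set of 10 now {6, 10}
Step 5: union(3, 6) -> merged; set of 3 now {3, 6, 10}
Step 6: union(1, 13) -> merged; set of 1 now {1, 13}
Step 7: find(9) -> no change; set of 9 is {2, 9}
Step 8: union(3, 2) -> merged; set of 3 now {2, 3, 6, 9, 10}
Step 9: union(1, 3) -> merged; set of 1 now {1, 2, 3, 6, 9, 10, 13}
Step 10: find(3) -> no change; set of 3 is {1, 2, 3, 6, 9, 10, 13}
Step 11: union(12, 7) -> merged; set of 12 now {7, 12}
Step 12: find(8) -> no change; set of 8 is {8}
Step 13: find(7) -> no change; set of 7 is {7, 12}
Step 14: find(6) -> no change; set of 6 is {1, 2, 3, 6, 9, 10, 13}
Step 15: find(1) -> no change; set of 1 is {1, 2, 3, 6, 9, 10, 13}
Step 16: union(0, 6) -> merged; set of 0 now {0, 1, 2, 3, 6, 9, 10, 13}
Component of 13: {0, 1, 2, 3, 6, 9, 10, 13}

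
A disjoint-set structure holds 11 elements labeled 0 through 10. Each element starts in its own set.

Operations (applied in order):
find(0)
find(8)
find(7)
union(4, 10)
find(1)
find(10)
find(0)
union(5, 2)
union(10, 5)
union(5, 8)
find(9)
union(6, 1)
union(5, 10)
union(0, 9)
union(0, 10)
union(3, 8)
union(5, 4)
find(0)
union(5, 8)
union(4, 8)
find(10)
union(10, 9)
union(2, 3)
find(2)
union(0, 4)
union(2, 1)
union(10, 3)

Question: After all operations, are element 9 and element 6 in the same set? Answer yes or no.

Answer: yes

Derivation:
Step 1: find(0) -> no change; set of 0 is {0}
Step 2: find(8) -> no change; set of 8 is {8}
Step 3: find(7) -> no change; set of 7 is {7}
Step 4: union(4, 10) -> merged; set of 4 now {4, 10}
Step 5: find(1) -> no change; set of 1 is {1}
Step 6: find(10) -> no change; set of 10 is {4, 10}
Step 7: find(0) -> no change; set of 0 is {0}
Step 8: union(5, 2) -> merged; set of 5 now {2, 5}
Step 9: union(10, 5) -> merged; set of 10 now {2, 4, 5, 10}
Step 10: union(5, 8) -> merged; set of 5 now {2, 4, 5, 8, 10}
Step 11: find(9) -> no change; set of 9 is {9}
Step 12: union(6, 1) -> merged; set of 6 now {1, 6}
Step 13: union(5, 10) -> already same set; set of 5 now {2, 4, 5, 8, 10}
Step 14: union(0, 9) -> merged; set of 0 now {0, 9}
Step 15: union(0, 10) -> merged; set of 0 now {0, 2, 4, 5, 8, 9, 10}
Step 16: union(3, 8) -> merged; set of 3 now {0, 2, 3, 4, 5, 8, 9, 10}
Step 17: union(5, 4) -> already same set; set of 5 now {0, 2, 3, 4, 5, 8, 9, 10}
Step 18: find(0) -> no change; set of 0 is {0, 2, 3, 4, 5, 8, 9, 10}
Step 19: union(5, 8) -> already same set; set of 5 now {0, 2, 3, 4, 5, 8, 9, 10}
Step 20: union(4, 8) -> already same set; set of 4 now {0, 2, 3, 4, 5, 8, 9, 10}
Step 21: find(10) -> no change; set of 10 is {0, 2, 3, 4, 5, 8, 9, 10}
Step 22: union(10, 9) -> already same set; set of 10 now {0, 2, 3, 4, 5, 8, 9, 10}
Step 23: union(2, 3) -> already same set; set of 2 now {0, 2, 3, 4, 5, 8, 9, 10}
Step 24: find(2) -> no change; set of 2 is {0, 2, 3, 4, 5, 8, 9, 10}
Step 25: union(0, 4) -> already same set; set of 0 now {0, 2, 3, 4, 5, 8, 9, 10}
Step 26: union(2, 1) -> merged; set of 2 now {0, 1, 2, 3, 4, 5, 6, 8, 9, 10}
Step 27: union(10, 3) -> already same set; set of 10 now {0, 1, 2, 3, 4, 5, 6, 8, 9, 10}
Set of 9: {0, 1, 2, 3, 4, 5, 6, 8, 9, 10}; 6 is a member.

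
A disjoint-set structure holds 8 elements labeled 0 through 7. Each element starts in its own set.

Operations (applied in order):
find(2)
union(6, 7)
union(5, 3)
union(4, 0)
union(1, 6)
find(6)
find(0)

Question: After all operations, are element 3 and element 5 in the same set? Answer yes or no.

Answer: yes

Derivation:
Step 1: find(2) -> no change; set of 2 is {2}
Step 2: union(6, 7) -> merged; set of 6 now {6, 7}
Step 3: union(5, 3) -> merged; set of 5 now {3, 5}
Step 4: union(4, 0) -> merged; set of 4 now {0, 4}
Step 5: union(1, 6) -> merged; set of 1 now {1, 6, 7}
Step 6: find(6) -> no change; set of 6 is {1, 6, 7}
Step 7: find(0) -> no change; set of 0 is {0, 4}
Set of 3: {3, 5}; 5 is a member.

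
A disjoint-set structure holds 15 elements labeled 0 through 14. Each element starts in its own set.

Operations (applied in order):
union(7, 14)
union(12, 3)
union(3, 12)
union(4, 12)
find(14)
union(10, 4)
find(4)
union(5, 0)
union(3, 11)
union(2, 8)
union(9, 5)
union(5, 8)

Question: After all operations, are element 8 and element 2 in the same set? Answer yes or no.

Step 1: union(7, 14) -> merged; set of 7 now {7, 14}
Step 2: union(12, 3) -> merged; set of 12 now {3, 12}
Step 3: union(3, 12) -> already same set; set of 3 now {3, 12}
Step 4: union(4, 12) -> merged; set of 4 now {3, 4, 12}
Step 5: find(14) -> no change; set of 14 is {7, 14}
Step 6: union(10, 4) -> merged; set of 10 now {3, 4, 10, 12}
Step 7: find(4) -> no change; set of 4 is {3, 4, 10, 12}
Step 8: union(5, 0) -> merged; set of 5 now {0, 5}
Step 9: union(3, 11) -> merged; set of 3 now {3, 4, 10, 11, 12}
Step 10: union(2, 8) -> merged; set of 2 now {2, 8}
Step 11: union(9, 5) -> merged; set of 9 now {0, 5, 9}
Step 12: union(5, 8) -> merged; set of 5 now {0, 2, 5, 8, 9}
Set of 8: {0, 2, 5, 8, 9}; 2 is a member.

Answer: yes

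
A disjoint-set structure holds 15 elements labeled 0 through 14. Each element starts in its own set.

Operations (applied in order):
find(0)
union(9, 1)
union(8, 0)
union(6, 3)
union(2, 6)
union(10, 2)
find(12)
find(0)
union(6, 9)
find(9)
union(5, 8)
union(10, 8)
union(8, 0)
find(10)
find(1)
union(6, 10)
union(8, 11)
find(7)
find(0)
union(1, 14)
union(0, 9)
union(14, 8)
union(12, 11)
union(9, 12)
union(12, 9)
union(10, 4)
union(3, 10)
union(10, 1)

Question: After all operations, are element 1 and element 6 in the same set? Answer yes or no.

Step 1: find(0) -> no change; set of 0 is {0}
Step 2: union(9, 1) -> merged; set of 9 now {1, 9}
Step 3: union(8, 0) -> merged; set of 8 now {0, 8}
Step 4: union(6, 3) -> merged; set of 6 now {3, 6}
Step 5: union(2, 6) -> merged; set of 2 now {2, 3, 6}
Step 6: union(10, 2) -> merged; set of 10 now {2, 3, 6, 10}
Step 7: find(12) -> no change; set of 12 is {12}
Step 8: find(0) -> no change; set of 0 is {0, 8}
Step 9: union(6, 9) -> merged; set of 6 now {1, 2, 3, 6, 9, 10}
Step 10: find(9) -> no change; set of 9 is {1, 2, 3, 6, 9, 10}
Step 11: union(5, 8) -> merged; set of 5 now {0, 5, 8}
Step 12: union(10, 8) -> merged; set of 10 now {0, 1, 2, 3, 5, 6, 8, 9, 10}
Step 13: union(8, 0) -> already same set; set of 8 now {0, 1, 2, 3, 5, 6, 8, 9, 10}
Step 14: find(10) -> no change; set of 10 is {0, 1, 2, 3, 5, 6, 8, 9, 10}
Step 15: find(1) -> no change; set of 1 is {0, 1, 2, 3, 5, 6, 8, 9, 10}
Step 16: union(6, 10) -> already same set; set of 6 now {0, 1, 2, 3, 5, 6, 8, 9, 10}
Step 17: union(8, 11) -> merged; set of 8 now {0, 1, 2, 3, 5, 6, 8, 9, 10, 11}
Step 18: find(7) -> no change; set of 7 is {7}
Step 19: find(0) -> no change; set of 0 is {0, 1, 2, 3, 5, 6, 8, 9, 10, 11}
Step 20: union(1, 14) -> merged; set of 1 now {0, 1, 2, 3, 5, 6, 8, 9, 10, 11, 14}
Step 21: union(0, 9) -> already same set; set of 0 now {0, 1, 2, 3, 5, 6, 8, 9, 10, 11, 14}
Step 22: union(14, 8) -> already same set; set of 14 now {0, 1, 2, 3, 5, 6, 8, 9, 10, 11, 14}
Step 23: union(12, 11) -> merged; set of 12 now {0, 1, 2, 3, 5, 6, 8, 9, 10, 11, 12, 14}
Step 24: union(9, 12) -> already same set; set of 9 now {0, 1, 2, 3, 5, 6, 8, 9, 10, 11, 12, 14}
Step 25: union(12, 9) -> already same set; set of 12 now {0, 1, 2, 3, 5, 6, 8, 9, 10, 11, 12, 14}
Step 26: union(10, 4) -> merged; set of 10 now {0, 1, 2, 3, 4, 5, 6, 8, 9, 10, 11, 12, 14}
Step 27: union(3, 10) -> already same set; set of 3 now {0, 1, 2, 3, 4, 5, 6, 8, 9, 10, 11, 12, 14}
Step 28: union(10, 1) -> already same set; set of 10 now {0, 1, 2, 3, 4, 5, 6, 8, 9, 10, 11, 12, 14}
Set of 1: {0, 1, 2, 3, 4, 5, 6, 8, 9, 10, 11, 12, 14}; 6 is a member.

Answer: yes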